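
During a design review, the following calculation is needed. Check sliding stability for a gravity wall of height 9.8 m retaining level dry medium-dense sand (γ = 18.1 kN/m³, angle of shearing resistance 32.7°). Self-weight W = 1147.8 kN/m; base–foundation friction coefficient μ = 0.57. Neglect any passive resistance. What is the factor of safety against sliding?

K_a = tan²(45° − 32.7°/2) = 0.2985.
P_a = ½K_aγH² = 0.5×0.2985×18.1×9.8² = 259.4 kN/m, acting at H/3 = 3.267 m above the base.
FS_sliding = μW / P_a = 0.57×1147.8 / 259.4 = 2.522.

2.52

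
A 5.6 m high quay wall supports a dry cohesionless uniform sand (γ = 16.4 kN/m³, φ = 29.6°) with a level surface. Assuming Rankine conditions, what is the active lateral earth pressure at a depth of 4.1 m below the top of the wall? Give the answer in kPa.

22.8 kPa

K_a = (1 − sin φ)/(1 + sin φ) = 0.3387.
σ_h = K_a γ z = 0.3387 × 16.4 × 4.1 = 22.78 kPa.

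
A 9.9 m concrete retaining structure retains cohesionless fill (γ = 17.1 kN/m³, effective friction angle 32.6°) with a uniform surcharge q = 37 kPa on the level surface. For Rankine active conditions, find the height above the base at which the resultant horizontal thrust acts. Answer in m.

K_a = 0.2997.
Triangular part P₁ = ½K_aγH² = 251.2 at H/3 = 3.300 m; rectangular part P₂ = K_a q H = 109.8 at H/2 = 4.950 m.
ȳ = (P₁·3.300 + P₂·4.950)/(P₁+P₂) = 3.802 m.

3.80 m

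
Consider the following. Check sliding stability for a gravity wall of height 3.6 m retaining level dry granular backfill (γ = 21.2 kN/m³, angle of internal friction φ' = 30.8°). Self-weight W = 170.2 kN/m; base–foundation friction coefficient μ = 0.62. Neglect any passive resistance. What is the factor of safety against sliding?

2.38

K_a = tan²(45° − 30.8°/2) = 0.3227.
P_a = ½K_aγH² = 0.5×0.3227×21.2×3.6² = 44.33 kN/m, acting at H/3 = 1.200 m above the base.
FS_sliding = μW / P_a = 0.62×170.2 / 44.33 = 2.380.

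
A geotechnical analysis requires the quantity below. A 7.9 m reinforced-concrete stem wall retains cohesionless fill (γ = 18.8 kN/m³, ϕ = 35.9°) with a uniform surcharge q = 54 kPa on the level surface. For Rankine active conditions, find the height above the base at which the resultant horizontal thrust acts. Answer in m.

3.19 m

K_a = 0.2607.
Triangular part P₁ = ½K_aγH² = 153.0 at H/3 = 2.633 m; rectangular part P₂ = K_a q H = 111.2 at H/2 = 3.950 m.
ȳ = (P₁·2.633 + P₂·3.950)/(P₁+P₂) = 3.188 m.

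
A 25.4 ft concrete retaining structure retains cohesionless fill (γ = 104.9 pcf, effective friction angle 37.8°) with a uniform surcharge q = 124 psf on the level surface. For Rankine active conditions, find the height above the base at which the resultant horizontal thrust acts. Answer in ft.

8.83 ft

K_a = 0.2400.
Triangular part P₁ = ½K_aγH² = 8121 at H/3 = 8.467 ft; rectangular part P₂ = K_a q H = 755.9 at H/2 = 12.70 ft.
ȳ = (P₁·8.467 + P₂·12.70)/(P₁+P₂) = 8.827 ft.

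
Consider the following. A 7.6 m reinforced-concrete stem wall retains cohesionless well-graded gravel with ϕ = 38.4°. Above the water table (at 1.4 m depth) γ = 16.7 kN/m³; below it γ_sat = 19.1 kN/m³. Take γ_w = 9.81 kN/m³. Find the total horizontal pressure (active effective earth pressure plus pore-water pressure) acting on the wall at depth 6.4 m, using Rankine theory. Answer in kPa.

K_a = (1 − sin φ)/(1 + sin φ) = 0.2337.
γ' = 19.1 − 9.81 = 9.290 kN/m³.
Effective vertical stress at 6.4 m: σ'_v = 16.7×1.4 + 9.290×5.00 = 69.83 kPa.
σ'_h = K_a σ'_v = 0.2337 × 69.83 = 16.32 kPa; u = γ_w × 5.00 = 49.05 kPa.
Total σ_h = 16.32 + 49.05 = 65.37 kPa.

65.4 kPa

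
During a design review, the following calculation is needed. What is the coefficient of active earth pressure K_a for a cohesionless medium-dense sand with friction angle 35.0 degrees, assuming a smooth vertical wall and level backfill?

0.271

K_a = (1 − sin φ)/(1 + sin φ) = (1 − sin 35.0°)/(1 + sin 35.0°) = 0.2710.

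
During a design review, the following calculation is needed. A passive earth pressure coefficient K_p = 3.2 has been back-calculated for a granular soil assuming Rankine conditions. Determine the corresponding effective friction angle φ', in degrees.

31.6°

K_p = (1+sin φ)/(1−sin φ) ⇒ sin φ = (K_p − 1)/(K_p + 1) = 0.5238.
φ = arcsin(0.5238) = 31.59°.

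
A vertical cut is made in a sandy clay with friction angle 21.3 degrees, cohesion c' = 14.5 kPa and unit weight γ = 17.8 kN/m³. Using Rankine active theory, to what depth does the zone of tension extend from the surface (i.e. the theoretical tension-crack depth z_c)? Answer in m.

K_a = tan²(45° − 21.3°/2) = 0.4671; √K_a = 0.6834.
The active pressure is zero where K_a γ z = 2c√K_a, so z_c = 2c/(γ√K_a) = 2×14.5/(17.8×0.6834) = 2.384 m.

2.38 m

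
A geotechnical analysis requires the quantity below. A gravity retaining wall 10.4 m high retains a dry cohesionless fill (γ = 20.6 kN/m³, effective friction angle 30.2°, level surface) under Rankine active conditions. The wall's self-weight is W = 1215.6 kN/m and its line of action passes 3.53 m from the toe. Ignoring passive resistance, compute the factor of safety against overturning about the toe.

K_a = tan²(45° − 30.2°/2) = 0.3307.
P_a = ½K_aγH² = 0.5×0.3307×20.6×10.4² = 368.4 kN/m, acting at H/3 = 3.467 m above the base.
Overturning moment M_o = P_a × H/3 = 368.4 × 3.467 = 1277.
Resisting moment M_r = W × 3.53 = 1215.6 × 3.53 = 4291.
FS_overturning = M_r/M_o = 4291/1277 = 3.360.

3.36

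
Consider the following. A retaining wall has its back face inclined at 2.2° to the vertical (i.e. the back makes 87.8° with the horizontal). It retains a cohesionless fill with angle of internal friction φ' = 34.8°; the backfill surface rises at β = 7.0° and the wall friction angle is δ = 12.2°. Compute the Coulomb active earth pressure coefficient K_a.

K_a = sin²(α+φ) / [sin²α · sin(α−δ) · (1 + √{sin(φ+δ)sin(φ−β) / (sin(α−δ)sin(α+β))})²].
With α = 87.8°, φ = 34.8°, δ = 12.2°, β = 7.0°: K_a = 0.2886.

0.289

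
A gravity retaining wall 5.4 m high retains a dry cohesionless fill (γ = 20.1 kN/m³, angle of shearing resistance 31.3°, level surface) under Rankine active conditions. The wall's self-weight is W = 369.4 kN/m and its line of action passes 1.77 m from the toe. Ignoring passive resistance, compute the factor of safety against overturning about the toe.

3.92

K_a = tan²(45° − 31.3°/2) = 0.3162.
P_a = ½K_aγH² = 0.5×0.3162×20.1×5.4² = 92.67 kN/m, acting at H/3 = 1.800 m above the base.
Overturning moment M_o = P_a × H/3 = 92.67 × 1.800 = 166.8.
Resisting moment M_r = W × 1.77 = 369.4 × 1.77 = 653.8.
FS_overturning = M_r/M_o = 653.8/166.8 = 3.920.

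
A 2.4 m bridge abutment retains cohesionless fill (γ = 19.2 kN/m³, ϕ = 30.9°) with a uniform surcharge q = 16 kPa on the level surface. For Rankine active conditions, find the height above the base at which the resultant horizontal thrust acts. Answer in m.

K_a = 0.3214.
Triangular part P₁ = ½K_aγH² = 17.77 at H/3 = 0.8000 m; rectangular part P₂ = K_a q H = 12.34 at H/2 = 1.200 m.
ȳ = (P₁·0.8000 + P₂·1.200)/(P₁+P₂) = 0.9639 m.

0.964 m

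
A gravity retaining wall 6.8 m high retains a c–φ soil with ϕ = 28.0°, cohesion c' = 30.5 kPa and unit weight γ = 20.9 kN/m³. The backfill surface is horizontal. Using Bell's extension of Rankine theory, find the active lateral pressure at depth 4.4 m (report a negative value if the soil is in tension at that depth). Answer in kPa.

-3.45 kPa

K_a = (1 − sin φ)/(1 + sin φ) = 0.3610.
σ_a = K_a γ z − 2c√K_a = 0.3610×20.9×4.4 − 2×30.5×0.6009 = -3.452 kPa.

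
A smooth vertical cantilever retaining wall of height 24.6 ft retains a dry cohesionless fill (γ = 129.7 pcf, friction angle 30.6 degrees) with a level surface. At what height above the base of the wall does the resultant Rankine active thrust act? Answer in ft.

K_a = 0.3253.
The pressure distribution is triangular, so the resultant acts at H/3 above the base = 24.6/3 = 8.200 ft.

8.20 ft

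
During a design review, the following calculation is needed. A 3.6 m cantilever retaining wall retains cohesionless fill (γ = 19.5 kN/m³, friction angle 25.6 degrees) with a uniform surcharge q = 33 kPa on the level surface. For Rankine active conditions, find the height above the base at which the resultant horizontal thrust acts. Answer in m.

K_a = 0.3966.
Triangular part P₁ = ½K_aγH² = 50.11 at H/3 = 1.200 m; rectangular part P₂ = K_a q H = 47.11 at H/2 = 1.800 m.
ȳ = (P₁·1.200 + P₂·1.800)/(P₁+P₂) = 1.491 m.

1.49 m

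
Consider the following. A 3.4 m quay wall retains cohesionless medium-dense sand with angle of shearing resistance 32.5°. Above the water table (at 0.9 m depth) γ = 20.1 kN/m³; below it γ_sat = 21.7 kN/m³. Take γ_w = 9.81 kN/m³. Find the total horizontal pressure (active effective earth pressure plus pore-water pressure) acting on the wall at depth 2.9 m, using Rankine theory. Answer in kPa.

K_a = (1 − sin φ)/(1 + sin φ) = 0.3010.
γ' = 21.7 − 9.81 = 11.89 kN/m³.
Effective vertical stress at 2.9 m: σ'_v = 20.1×0.9 + 11.89×2.00 = 41.87 kPa.
σ'_h = K_a σ'_v = 0.3010 × 41.87 = 12.60 kPa; u = γ_w × 2.00 = 19.62 kPa.
Total σ_h = 12.60 + 19.62 = 32.22 kPa.

32.2 kPa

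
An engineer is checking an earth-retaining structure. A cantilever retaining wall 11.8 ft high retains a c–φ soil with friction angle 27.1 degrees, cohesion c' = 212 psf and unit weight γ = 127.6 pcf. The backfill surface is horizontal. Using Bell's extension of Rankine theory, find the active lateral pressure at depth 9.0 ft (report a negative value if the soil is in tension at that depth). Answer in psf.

170 psf

K_a = (1 − sin φ)/(1 + sin φ) = 0.3741.
σ_a = K_a γ z − 2c√K_a = 0.3741×127.6×9.0 − 2×212×0.6116 = 170.2 psf.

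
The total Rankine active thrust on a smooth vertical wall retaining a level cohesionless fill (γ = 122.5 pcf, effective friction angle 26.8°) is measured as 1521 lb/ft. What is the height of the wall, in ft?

8.10 ft

K_a = 0.3785. P_a = ½ K_a γ H² ⇒ H = √(2P_a/(K_a γ)).
H = √(2×1521/(0.3785×122.5)) = 8.100 ft.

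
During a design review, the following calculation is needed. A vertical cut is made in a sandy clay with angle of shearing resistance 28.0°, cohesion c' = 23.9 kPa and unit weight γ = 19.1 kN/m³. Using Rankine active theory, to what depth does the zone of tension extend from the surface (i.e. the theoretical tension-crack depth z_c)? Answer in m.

K_a = tan²(45° − 28.0°/2) = 0.3610; √K_a = 0.6009.
The active pressure is zero where K_a γ z = 2c√K_a, so z_c = 2c/(γ√K_a) = 2×23.9/(19.1×0.6009) = 4.165 m.

4.17 m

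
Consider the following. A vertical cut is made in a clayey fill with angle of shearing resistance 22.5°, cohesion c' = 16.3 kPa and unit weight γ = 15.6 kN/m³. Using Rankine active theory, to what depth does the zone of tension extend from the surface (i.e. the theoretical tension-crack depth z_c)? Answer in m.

K_a = tan²(45° − 22.5°/2) = 0.4465; √K_a = 0.6682.
The active pressure is zero where K_a γ z = 2c√K_a, so z_c = 2c/(γ√K_a) = 2×16.3/(15.6×0.6682) = 3.128 m.

3.13 m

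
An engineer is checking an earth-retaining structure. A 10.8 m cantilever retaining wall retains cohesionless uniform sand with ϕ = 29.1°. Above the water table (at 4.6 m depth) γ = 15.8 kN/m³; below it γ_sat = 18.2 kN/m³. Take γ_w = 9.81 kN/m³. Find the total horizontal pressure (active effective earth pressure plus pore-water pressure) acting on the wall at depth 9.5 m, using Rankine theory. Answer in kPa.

K_a = (1 − sin φ)/(1 + sin φ) = 0.3456.
γ' = 18.2 − 9.81 = 8.390 kN/m³.
Effective vertical stress at 9.5 m: σ'_v = 15.8×4.6 + 8.390×4.90 = 113.8 kPa.
σ'_h = K_a σ'_v = 0.3456 × 113.8 = 39.33 kPa; u = γ_w × 4.90 = 48.07 kPa.
Total σ_h = 39.33 + 48.07 = 87.39 kPa.

87.4 kPa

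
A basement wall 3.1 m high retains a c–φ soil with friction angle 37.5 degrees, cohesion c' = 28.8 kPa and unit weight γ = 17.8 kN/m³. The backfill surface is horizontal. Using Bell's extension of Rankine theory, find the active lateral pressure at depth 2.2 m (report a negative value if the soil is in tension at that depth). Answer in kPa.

K_a = (1 − sin φ)/(1 + sin φ) = 0.2432.
σ_a = K_a γ z − 2c√K_a = 0.2432×17.8×2.2 − 2×28.8×0.4931 = -18.88 kPa.

-18.9 kPa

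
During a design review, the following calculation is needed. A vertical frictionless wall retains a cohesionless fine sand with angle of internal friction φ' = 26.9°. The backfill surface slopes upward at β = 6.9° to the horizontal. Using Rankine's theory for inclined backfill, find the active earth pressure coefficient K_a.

K_a = cos β · (cos β − √(cos²β − cos²φ)) / (cos β + √(cos²β − cos²φ)).
cos β = 0.9928, cos φ = 0.8918, √(cos²β − cos²φ) = 0.4362.
K_a = 0.9928 × (0.9928 − 0.4362)/(0.9928 + 0.4362) = 0.3867.

0.387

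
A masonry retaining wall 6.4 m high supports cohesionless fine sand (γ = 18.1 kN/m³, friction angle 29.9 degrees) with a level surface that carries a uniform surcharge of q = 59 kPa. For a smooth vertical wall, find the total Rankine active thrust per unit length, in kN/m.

K_a = tan²(45° − φ/2) = 0.3347.
Soil triangle: ½ K_a γ H² = 0.5×0.3347×18.1×6.4² = 124.1 kN/m.
Surcharge rectangle: K_a q H = 0.3347×59×6.4 = 126.4 kN/m.
Total = 124.1 + 126.4 = 250.4 kN/m.

250 kN/m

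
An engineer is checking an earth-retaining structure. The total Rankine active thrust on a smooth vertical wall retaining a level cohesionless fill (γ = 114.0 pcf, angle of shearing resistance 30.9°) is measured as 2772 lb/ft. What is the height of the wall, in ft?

K_a = 0.3214. P_a = ½ K_a γ H² ⇒ H = √(2P_a/(K_a γ)).
H = √(2×2772/(0.3214×114.0)) = 12.30 ft.

12.3 ft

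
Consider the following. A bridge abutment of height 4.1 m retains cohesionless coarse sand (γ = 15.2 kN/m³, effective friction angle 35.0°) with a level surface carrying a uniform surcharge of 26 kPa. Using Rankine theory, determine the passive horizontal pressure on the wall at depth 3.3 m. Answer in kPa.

K_p = (1 + sin φ)/(1 − sin φ) = 3.690.
σ_v = γz + q = 15.2 × 3.3 + 26 = 76.16 kPa.
σ_h = K_p σ_v = 3.690 × 76.16 = 281.0 kPa.

281 kPa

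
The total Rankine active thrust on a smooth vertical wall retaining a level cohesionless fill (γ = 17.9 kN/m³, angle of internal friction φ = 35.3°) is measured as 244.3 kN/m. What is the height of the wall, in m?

10.1 m

K_a = 0.2675. P_a = ½ K_a γ H² ⇒ H = √(2P_a/(K_a γ)).
H = √(2×244.3/(0.2675×17.9)) = 10.10 m.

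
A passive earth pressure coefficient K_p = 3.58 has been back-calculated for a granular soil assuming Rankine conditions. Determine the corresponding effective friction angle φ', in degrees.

K_p = (1+sin φ)/(1−sin φ) ⇒ sin φ = (K_p − 1)/(K_p + 1) = 0.5633.
φ = arcsin(0.5633) = 34.29°.

34.3°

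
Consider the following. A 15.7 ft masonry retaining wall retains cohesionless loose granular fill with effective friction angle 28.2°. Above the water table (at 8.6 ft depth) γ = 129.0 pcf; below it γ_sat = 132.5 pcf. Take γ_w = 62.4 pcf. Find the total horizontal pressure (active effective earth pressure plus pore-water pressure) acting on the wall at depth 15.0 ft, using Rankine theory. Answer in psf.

957 psf

K_a = (1 − sin φ)/(1 + sin φ) = 0.3582.
γ' = 132.5 − 62.4 = 70.10 pcf.
Effective vertical stress at 15.0 ft: σ'_v = 129.0×8.6 + 70.10×6.40 = 1558 psf.
σ'_h = K_a σ'_v = 0.3582 × 1558 = 558.1 psf; u = γ_w × 6.40 = 399.4 psf.
Total σ_h = 558.1 + 399.4 = 957.4 psf.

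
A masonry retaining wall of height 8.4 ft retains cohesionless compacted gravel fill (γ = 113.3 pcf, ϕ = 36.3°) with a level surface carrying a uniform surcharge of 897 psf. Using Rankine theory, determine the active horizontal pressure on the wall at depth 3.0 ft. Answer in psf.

317 psf

K_a = (1 − sin φ)/(1 + sin φ) = 0.2563.
σ_v = γz + q = 113.3 × 3.0 + 897 = 1237 psf.
σ_h = K_a σ_v = 0.2563 × 1237 = 317.0 psf.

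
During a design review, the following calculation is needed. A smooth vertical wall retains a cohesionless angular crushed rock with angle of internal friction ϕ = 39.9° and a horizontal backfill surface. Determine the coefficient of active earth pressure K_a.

K_a = (1 − sin φ)/(1 + sin φ) = (1 − sin 39.9°)/(1 + sin 39.9°) = 0.2184.

0.218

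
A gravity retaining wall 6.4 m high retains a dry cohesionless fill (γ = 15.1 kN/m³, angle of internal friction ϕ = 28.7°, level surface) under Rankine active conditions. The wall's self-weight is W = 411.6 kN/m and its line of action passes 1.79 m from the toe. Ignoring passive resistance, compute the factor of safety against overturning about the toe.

3.18

K_a = tan²(45° − 28.7°/2) = 0.3511.
P_a = ½K_aγH² = 0.5×0.3511×15.1×6.4² = 108.6 kN/m, acting at H/3 = 2.133 m above the base.
Overturning moment M_o = P_a × H/3 = 108.6 × 2.133 = 231.7.
Resisting moment M_r = W × 1.79 = 411.6 × 1.79 = 736.8.
FS_overturning = M_r/M_o = 736.8/231.7 = 3.180.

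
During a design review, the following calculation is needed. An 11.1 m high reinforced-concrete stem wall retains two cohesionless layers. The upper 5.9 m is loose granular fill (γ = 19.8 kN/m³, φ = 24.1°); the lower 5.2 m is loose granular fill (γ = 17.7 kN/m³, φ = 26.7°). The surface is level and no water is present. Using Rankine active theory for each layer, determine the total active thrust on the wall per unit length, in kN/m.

467 kN/m

K_a1 = tan²(45°−24.1°/2) = 0.4201; K_a2 = tan²(45°−26.7°/2) = 0.3800.
Layer 1: σ at base = K_a1 γ₁ h₁ = 49.08 kPa; P₁ = ½×49.08×5.9 = 144.8.
Layer 2: σ_v at top = γ₁h₁ = 116.8; σ_h top = K_a2×116.8 = 44.39; σ_h base = K_a2×(116.8+17.7×5.2) = 79.36.
P₂ = ½(44.39+79.36)×5.2 = 321.7. Total P_a = 144.8+321.7 = 466.5 kN/m.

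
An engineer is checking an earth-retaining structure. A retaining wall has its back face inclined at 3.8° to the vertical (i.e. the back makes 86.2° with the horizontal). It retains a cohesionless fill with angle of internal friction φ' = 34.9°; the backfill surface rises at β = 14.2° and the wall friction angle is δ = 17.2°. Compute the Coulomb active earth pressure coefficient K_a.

0.328

K_a = sin²(α+φ) / [sin²α · sin(α−δ) · (1 + √{sin(φ+δ)sin(φ−β) / (sin(α−δ)sin(α+β))})²].
With α = 86.2°, φ = 34.9°, δ = 17.2°, β = 14.2°: K_a = 0.3279.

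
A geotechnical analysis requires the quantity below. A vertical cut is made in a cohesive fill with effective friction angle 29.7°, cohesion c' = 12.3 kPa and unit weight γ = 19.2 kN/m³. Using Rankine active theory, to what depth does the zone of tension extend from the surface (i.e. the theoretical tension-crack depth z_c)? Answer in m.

K_a = tan²(45° − 29.7°/2) = 0.3374; √K_a = 0.5808.
The active pressure is zero where K_a γ z = 2c√K_a, so z_c = 2c/(γ√K_a) = 2×12.3/(19.2×0.5808) = 2.206 m.

2.21 m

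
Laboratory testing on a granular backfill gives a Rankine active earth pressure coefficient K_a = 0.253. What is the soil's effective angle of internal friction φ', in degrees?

K_a = tan²(45° − φ/2) ⇒ 45° − φ/2 = arctan(√0.253) = 26.70°.
φ = 2(45° − 26.70°) = 36.60°.

36.6°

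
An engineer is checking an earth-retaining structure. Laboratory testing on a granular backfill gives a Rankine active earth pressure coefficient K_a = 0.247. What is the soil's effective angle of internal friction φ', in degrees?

K_a = tan²(45° − φ/2) ⇒ 45° − φ/2 = arctan(√0.247) = 26.43°.
φ = 2(45° − 26.43°) = 37.15°.

37.1°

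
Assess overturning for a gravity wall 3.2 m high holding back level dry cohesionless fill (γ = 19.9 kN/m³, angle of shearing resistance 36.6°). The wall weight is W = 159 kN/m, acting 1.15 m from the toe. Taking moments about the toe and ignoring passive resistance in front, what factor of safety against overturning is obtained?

K_a = tan²(45° − 36.6°/2) = 0.2530.
P_a = ½K_aγH² = 0.5×0.2530×19.9×3.2² = 25.77 kN/m, acting at H/3 = 1.067 m above the base.
Overturning moment M_o = P_a × H/3 = 25.77 × 1.067 = 27.49.
Resisting moment M_r = W × 1.15 = 159 × 1.15 = 182.8.
FS_overturning = M_r/M_o = 182.8/27.49 = 6.651.

6.65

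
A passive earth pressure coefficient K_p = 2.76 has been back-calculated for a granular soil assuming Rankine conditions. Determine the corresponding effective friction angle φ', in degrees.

27.9°

K_p = (1+sin φ)/(1−sin φ) ⇒ sin φ = (K_p − 1)/(K_p + 1) = 0.4681.
φ = arcsin(0.4681) = 27.91°.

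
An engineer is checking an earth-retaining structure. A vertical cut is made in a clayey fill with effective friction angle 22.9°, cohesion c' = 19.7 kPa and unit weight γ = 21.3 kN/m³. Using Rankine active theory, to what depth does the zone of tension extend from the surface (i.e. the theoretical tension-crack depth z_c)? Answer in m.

2.79 m

K_a = tan²(45° − 22.9°/2) = 0.4398; √K_a = 0.6631.
The active pressure is zero where K_a γ z = 2c√K_a, so z_c = 2c/(γ√K_a) = 2×19.7/(21.3×0.6631) = 2.789 m.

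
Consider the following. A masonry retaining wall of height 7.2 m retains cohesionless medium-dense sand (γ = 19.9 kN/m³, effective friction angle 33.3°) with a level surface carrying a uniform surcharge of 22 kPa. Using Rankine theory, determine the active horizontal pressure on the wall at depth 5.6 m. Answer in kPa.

K_a = (1 − sin φ)/(1 + sin φ) = 0.2911.
σ_v = γz + q = 19.9 × 5.6 + 22 = 133.4 kPa.
σ_h = K_a σ_v = 0.2911 × 133.4 = 38.85 kPa.

38.8 kPa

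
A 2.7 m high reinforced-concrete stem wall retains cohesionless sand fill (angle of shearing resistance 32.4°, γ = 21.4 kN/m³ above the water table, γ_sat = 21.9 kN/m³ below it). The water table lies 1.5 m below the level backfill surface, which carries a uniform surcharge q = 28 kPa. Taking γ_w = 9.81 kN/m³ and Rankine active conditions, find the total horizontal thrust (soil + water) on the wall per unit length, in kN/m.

51.5 kN/m

K_a = tan²(45° − φ/2) = 0.3022.
γ' = 21.9 − 9.81 = 12.09 kN/m³. h₂ = H − d_w = 1.2 m.
σ'_h: at surface K_a·q = 8.462; at WT K_a(q+γd_w) = 18.16; at base K_a(q+γd_w+γ'h₂) = 22.55 kPa.
P₁ = ½(8.462+18.16)×1.5 = 19.97; P₂ = ½(18.16+22.55)×1.2 = 24.43; P_w = ½γ_w h₂² = 7.063.
Total = 19.97+24.43+7.063 = 51.46 kN/m.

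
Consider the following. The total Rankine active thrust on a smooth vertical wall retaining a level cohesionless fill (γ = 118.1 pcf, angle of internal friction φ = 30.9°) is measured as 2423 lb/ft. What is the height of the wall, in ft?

11.3 ft

K_a = 0.3214. P_a = ½ K_a γ H² ⇒ H = √(2P_a/(K_a γ)).
H = √(2×2423/(0.3214×118.1)) = 11.30 ft.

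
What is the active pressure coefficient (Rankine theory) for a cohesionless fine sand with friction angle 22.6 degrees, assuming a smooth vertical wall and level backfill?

K_a = tan²(45° − φ/2) = tan²(33.70°) = 0.4448.

0.445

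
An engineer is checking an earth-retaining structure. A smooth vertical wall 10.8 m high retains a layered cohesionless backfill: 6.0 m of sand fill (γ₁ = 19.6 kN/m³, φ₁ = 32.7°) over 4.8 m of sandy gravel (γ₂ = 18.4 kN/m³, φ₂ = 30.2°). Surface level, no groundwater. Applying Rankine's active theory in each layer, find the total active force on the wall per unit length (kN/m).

K_a1 = tan²(45°−32.7°/2) = 0.2985; K_a2 = tan²(45°−30.2°/2) = 0.3307.
Layer 1: σ at base = K_a1 γ₁ h₁ = 35.10 kPa; P₁ = ½×35.10×6.0 = 105.3.
Layer 2: σ_v at top = γ₁h₁ = 117.6; σ_h top = K_a2×117.6 = 38.88; σ_h base = K_a2×(117.6+18.4×4.8) = 68.09.
P₂ = ½(38.88+68.09)×4.8 = 256.7. Total P_a = 105.3+256.7 = 362.0 kN/m.

362 kN/m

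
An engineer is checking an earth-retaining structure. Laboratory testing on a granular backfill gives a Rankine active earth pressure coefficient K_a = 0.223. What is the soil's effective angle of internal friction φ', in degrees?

K_a = tan²(45° − φ/2) ⇒ 45° − φ/2 = arctan(√0.223) = 25.28°.
φ = 2(45° − 25.28°) = 39.44°.

39.4°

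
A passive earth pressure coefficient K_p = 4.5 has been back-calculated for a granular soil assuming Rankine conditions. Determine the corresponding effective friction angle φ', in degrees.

K_p = (1+sin φ)/(1−sin φ) ⇒ sin φ = (K_p − 1)/(K_p + 1) = 0.6364.
φ = arcsin(0.6364) = 39.52°.

39.5°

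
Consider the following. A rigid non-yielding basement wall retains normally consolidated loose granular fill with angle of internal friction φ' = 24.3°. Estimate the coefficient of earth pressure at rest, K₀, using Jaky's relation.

K₀ = 1 − sin φ' = 1 − sin 24.3° = 0.5885.

0.588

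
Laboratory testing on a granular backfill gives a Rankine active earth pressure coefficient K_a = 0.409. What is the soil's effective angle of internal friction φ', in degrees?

24.8°

K_a = tan²(45° − φ/2) ⇒ 45° − φ/2 = arctan(√0.409) = 32.60°.
φ = 2(45° − 32.60°) = 24.80°.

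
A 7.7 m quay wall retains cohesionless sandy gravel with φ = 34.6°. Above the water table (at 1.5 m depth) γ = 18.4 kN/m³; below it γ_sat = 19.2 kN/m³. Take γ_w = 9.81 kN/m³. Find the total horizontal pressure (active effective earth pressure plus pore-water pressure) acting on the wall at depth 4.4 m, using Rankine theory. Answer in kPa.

43.6 kPa

K_a = (1 − sin φ)/(1 + sin φ) = 0.2756.
γ' = 19.2 − 9.81 = 9.390 kN/m³.
Effective vertical stress at 4.4 m: σ'_v = 18.4×1.5 + 9.390×2.90 = 54.83 kPa.
σ'_h = K_a σ'_v = 0.2756 × 54.83 = 15.11 kPa; u = γ_w × 2.90 = 28.45 kPa.
Total σ_h = 15.11 + 28.45 = 43.56 kPa.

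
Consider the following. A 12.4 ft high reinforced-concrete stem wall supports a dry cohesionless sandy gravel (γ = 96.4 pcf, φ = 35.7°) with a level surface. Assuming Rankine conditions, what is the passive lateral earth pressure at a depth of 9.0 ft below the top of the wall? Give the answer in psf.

K_p = (1 + sin φ)/(1 − sin φ) = 3.802.
σ_h = K_p γ z = 3.802 × 96.4 × 9.0 = 3299 psf.

3300 psf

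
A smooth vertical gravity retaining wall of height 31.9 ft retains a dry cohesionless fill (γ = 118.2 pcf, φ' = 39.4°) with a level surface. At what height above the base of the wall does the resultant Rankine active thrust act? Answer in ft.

K_a = 0.2234.
The pressure distribution is triangular, so the resultant acts at H/3 above the base = 31.9/3 = 10.63 ft.

10.6 ft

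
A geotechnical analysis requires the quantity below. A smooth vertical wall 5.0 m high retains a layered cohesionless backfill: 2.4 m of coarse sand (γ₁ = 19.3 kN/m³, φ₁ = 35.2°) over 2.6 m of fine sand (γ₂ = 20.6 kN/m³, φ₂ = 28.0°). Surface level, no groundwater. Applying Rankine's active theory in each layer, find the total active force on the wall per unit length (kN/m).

83.6 kN/m

K_a1 = tan²(45°−35.2°/2) = 0.2687; K_a2 = tan²(45°−28.0°/2) = 0.3610.
Layer 1: σ at base = K_a1 γ₁ h₁ = 12.45 kPa; P₁ = ½×12.45×2.4 = 14.93.
Layer 2: σ_v at top = γ₁h₁ = 46.32; σ_h top = K_a2×46.32 = 16.72; σ_h base = K_a2×(46.32+20.6×2.6) = 36.06.
P₂ = ½(16.72+36.06)×2.6 = 68.62. Total P_a = 14.93+68.62 = 83.55 kN/m.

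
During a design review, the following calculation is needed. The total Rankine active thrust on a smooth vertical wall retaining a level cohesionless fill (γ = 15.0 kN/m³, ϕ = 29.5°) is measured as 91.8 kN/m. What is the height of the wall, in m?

6.00 m

K_a = 0.3401. P_a = ½ K_a γ H² ⇒ H = √(2P_a/(K_a γ)).
H = √(2×91.8/(0.3401×15.0)) = 5.999 m.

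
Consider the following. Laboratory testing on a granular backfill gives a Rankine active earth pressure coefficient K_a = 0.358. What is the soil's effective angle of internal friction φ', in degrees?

K_a = tan²(45° − φ/2) ⇒ 45° − φ/2 = arctan(√0.358) = 30.89°.
φ = 2(45° − 30.89°) = 28.21°.

28.2°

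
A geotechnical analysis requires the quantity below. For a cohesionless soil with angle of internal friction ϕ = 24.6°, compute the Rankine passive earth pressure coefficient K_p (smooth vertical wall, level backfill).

2.43

K_p = (1 + sin φ)/(1 − sin φ) = tan²(45° + 24.6°/2) = 2.426.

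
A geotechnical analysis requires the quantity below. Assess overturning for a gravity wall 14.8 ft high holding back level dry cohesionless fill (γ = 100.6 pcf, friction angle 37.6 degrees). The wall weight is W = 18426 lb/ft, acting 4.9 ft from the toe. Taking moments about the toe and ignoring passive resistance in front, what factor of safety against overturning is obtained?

K_a = tan²(45° − 37.6°/2) = 0.2421.
P_a = ½K_aγH² = 0.5×0.2421×100.6×14.8² = 2668 lb/ft, acting at H/3 = 4.933 ft above the base.
Overturning moment M_o = P_a × H/3 = 2668 × 4.933 = 13160.
Resisting moment M_r = W × 4.9 = 18426 × 4.9 = 90290.
FS_overturning = M_r/M_o = 90290/13160 = 6.861.

6.86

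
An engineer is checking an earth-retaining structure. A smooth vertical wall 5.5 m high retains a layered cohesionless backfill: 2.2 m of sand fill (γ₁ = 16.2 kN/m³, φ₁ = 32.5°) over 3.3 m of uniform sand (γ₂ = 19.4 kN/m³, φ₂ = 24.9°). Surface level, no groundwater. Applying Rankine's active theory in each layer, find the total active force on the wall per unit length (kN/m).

K_a1 = tan²(45°−32.5°/2) = 0.3010; K_a2 = tan²(45°−24.9°/2) = 0.4074.
Layer 1: σ at base = K_a1 γ₁ h₁ = 10.73 kPa; P₁ = ½×10.73×2.2 = 11.80.
Layer 2: σ_v at top = γ₁h₁ = 35.64; σ_h top = K_a2×35.64 = 14.52; σ_h base = K_a2×(35.64+19.4×3.3) = 40.60.
P₂ = ½(14.52+40.60)×3.3 = 90.96. Total P_a = 11.80+90.96 = 102.8 kN/m.

103 kN/m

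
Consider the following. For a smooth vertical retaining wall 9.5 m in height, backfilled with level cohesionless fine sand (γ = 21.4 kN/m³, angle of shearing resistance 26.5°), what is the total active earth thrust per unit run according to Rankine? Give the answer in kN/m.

370 kN/m

K_a = tan²(45° − φ/2) = 0.3829.
P_a = ½ K_a γ H² = 0.5 × 0.3829 × 21.4 × 9.5² = 369.8 kN/m.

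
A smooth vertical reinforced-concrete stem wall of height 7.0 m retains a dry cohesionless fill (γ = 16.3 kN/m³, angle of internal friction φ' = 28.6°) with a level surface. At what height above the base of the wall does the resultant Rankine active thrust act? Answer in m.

K_a = 0.3525.
The pressure distribution is triangular, so the resultant acts at H/3 above the base = 7.0/3 = 2.333 m.

2.33 m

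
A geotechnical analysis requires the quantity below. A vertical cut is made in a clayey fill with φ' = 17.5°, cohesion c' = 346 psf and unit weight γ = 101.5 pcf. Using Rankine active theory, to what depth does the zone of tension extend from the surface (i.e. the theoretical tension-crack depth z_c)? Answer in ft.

9.30 ft

K_a = tan²(45° − 17.5°/2) = 0.5376; √K_a = 0.7332.
The active pressure is zero where K_a γ z = 2c√K_a, so z_c = 2c/(γ√K_a) = 2×346/(101.5×0.7332) = 9.298 ft.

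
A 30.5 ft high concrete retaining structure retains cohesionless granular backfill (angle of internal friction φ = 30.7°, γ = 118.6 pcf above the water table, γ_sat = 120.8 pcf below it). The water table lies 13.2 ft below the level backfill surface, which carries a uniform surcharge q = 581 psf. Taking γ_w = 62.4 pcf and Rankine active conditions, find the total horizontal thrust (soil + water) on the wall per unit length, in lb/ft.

K_a = tan²(45° − φ/2) = 0.3240.
γ' = 120.8 − 62.4 = 58.40 pcf. h₂ = H − d_w = 17.3 ft.
σ'_h: at surface K_a·q = 188.3; at WT K_a(q+γd_w) = 695.5; at base K_a(q+γd_w+γ'h₂) = 1023 psf.
P₁ = ½(188.3+695.5)×13.2 = 5833; P₂ = ½(695.5+1023)×17.3 = 14860; P_w = ½γ_w h₂² = 9338.
Total = 5833+14860+9338 = 30040 lb/ft.

30000 lb/ft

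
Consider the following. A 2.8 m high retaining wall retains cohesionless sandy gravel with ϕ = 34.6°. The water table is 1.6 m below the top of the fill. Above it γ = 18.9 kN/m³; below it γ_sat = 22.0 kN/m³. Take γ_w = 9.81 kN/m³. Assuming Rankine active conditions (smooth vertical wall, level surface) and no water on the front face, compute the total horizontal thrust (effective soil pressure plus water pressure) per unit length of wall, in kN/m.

K_a = tan²(45° − φ/2) = 0.2756.
γ' = 22.0 − 9.81 = 12.19 kN/m³. Depth below WT = 1.2 m.
σ'_h at WT = K_a γ d_w = 8.335 kPa; at base = 8.335 + K_a γ' × 1.2 = 12.37 kPa.
P₁ (0–1.6 m) = ½×8.335×1.6 = 6.668. P₂ (1.6–2.8 m) = ½(8.335+12.37)×1.2 = 12.42.
P_w = ½ γ_w h₂² = 0.5×9.81×1.2² = 7.063. Total = 6.668+12.42+7.063 = 26.15 kN/m.

26.2 kN/m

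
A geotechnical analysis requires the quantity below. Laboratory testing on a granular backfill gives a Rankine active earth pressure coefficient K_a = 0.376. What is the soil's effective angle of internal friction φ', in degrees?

K_a = tan²(45° − φ/2) ⇒ 45° − φ/2 = arctan(√0.376) = 31.52°.
φ = 2(45° − 31.52°) = 26.97°.

27.0°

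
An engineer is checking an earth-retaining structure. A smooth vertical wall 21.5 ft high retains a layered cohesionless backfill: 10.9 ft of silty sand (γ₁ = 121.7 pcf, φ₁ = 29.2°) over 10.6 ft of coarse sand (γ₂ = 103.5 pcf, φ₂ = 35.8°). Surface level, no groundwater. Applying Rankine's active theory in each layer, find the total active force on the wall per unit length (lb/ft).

7690 lb/ft

K_a1 = tan²(45°−29.2°/2) = 0.3442; K_a2 = tan²(45°−35.8°/2) = 0.2619.
Layer 1: σ at base = K_a1 γ₁ h₁ = 456.6 psf; P₁ = ½×456.6×10.9 = 2489.
Layer 2: σ_v at top = γ₁h₁ = 1327; σ_h top = K_a2×1327 = 347.4; σ_h base = K_a2×(1327+103.5×10.6) = 634.7.
P₂ = ½(347.4+634.7)×10.6 = 5205. Total P_a = 2489+5205 = 7693 lb/ft.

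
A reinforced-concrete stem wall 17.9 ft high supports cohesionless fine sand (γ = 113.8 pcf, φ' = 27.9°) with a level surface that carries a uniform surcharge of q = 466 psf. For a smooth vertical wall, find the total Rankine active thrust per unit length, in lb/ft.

K_a = tan²(45° − φ/2) = 0.3625.
Soil triangle: ½ K_a γ H² = 0.5×0.3625×113.8×17.9² = 6608 lb/ft.
Surcharge rectangle: K_a q H = 0.3625×466×17.9 = 3023 lb/ft.
Total = 6608 + 3023 = 9632 lb/ft.

9630 lb/ft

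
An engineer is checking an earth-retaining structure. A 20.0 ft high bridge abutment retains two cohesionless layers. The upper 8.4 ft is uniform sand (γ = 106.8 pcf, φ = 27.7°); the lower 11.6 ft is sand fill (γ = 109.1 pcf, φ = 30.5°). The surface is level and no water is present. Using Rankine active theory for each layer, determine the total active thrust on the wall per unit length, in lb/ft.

7170 lb/ft

K_a1 = tan²(45°−27.7°/2) = 0.3653; K_a2 = tan²(45°−30.5°/2) = 0.3267.
Layer 1: σ at base = K_a1 γ₁ h₁ = 327.7 psf; P₁ = ½×327.7×8.4 = 1377.
Layer 2: σ_v at top = γ₁h₁ = 897.1; σ_h top = K_a2×897.1 = 293.1; σ_h base = K_a2×(897.1+109.1×11.6) = 706.5.
P₂ = ½(293.1+706.5)×11.6 = 5797. Total P_a = 1377+5797 = 7174 lb/ft.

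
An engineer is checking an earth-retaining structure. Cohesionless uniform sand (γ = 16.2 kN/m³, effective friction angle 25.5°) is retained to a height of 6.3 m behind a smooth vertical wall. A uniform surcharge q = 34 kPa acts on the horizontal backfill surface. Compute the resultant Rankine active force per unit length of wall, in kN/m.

213 kN/m

K_a = tan²(45° − φ/2) = 0.3981.
Soil triangle: ½ K_a γ H² = 0.5×0.3981×16.2×6.3² = 128.0 kN/m.
Surcharge rectangle: K_a q H = 0.3981×34×6.3 = 85.27 kN/m.
Total = 128.0 + 85.27 = 213.3 kN/m.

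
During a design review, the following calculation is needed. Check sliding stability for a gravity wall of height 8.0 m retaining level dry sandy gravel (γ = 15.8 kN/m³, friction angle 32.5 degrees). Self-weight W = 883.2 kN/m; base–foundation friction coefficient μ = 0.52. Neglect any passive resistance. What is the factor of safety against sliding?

3.02

K_a = tan²(45° − 32.5°/2) = 0.3010.
P_a = ½K_aγH² = 0.5×0.3010×15.8×8.0² = 152.2 kN/m, acting at H/3 = 2.667 m above the base.
FS_sliding = μW / P_a = 0.52×883.2 / 152.2 = 3.018.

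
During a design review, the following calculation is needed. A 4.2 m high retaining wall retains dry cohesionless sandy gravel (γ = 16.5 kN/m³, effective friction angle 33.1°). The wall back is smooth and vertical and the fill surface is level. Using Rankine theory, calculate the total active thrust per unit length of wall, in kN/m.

42.7 kN/m

K_a = tan²(45° − φ/2) = 0.2936.
P_a = ½ K_a γ H² = 0.5 × 0.2936 × 16.5 × 4.2² = 42.72 kN/m.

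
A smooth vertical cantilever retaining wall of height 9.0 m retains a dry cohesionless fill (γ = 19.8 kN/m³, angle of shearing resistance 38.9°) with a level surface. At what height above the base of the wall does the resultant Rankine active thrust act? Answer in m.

3.00 m

K_a = 0.2285.
The pressure distribution is triangular, so the resultant acts at H/3 above the base = 9.0/3 = 3.000 m.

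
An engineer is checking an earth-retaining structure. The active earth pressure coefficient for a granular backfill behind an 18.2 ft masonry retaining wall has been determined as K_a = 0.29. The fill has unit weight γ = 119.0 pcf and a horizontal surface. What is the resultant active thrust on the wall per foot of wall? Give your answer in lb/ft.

P = ½ K_a γ H² = 0.5 × 0.29 × 119.0 × 18.2² = 5716 lb/ft.

5720 lb/ft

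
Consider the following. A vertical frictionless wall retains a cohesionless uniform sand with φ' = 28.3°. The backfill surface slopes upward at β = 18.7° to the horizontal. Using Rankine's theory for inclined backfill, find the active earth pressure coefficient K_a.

0.437

K_a = cos β · (cos β − √(cos²β − cos²φ)) / (cos β + √(cos²β − cos²φ)).
cos β = 0.9472, cos φ = 0.8805, √(cos²β − cos²φ) = 0.3492.
K_a = 0.9472 × (0.9472 − 0.3492)/(0.9472 + 0.3492) = 0.4369.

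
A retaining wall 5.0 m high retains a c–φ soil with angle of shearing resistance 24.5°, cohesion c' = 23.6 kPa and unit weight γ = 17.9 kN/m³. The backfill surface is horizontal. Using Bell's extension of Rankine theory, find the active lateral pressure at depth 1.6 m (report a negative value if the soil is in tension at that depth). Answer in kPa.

K_a = (1 − sin φ)/(1 + sin φ) = 0.4137.
σ_a = K_a γ z − 2c√K_a = 0.4137×17.9×1.6 − 2×23.6×0.6432 = -18.51 kPa.

-18.5 kPa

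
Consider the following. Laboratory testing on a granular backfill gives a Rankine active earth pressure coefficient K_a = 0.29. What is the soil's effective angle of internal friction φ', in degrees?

33.4°

K_a = tan²(45° − φ/2) ⇒ 45° − φ/2 = arctan(√0.29) = 28.30°.
φ = 2(45° − 28.30°) = 33.39°.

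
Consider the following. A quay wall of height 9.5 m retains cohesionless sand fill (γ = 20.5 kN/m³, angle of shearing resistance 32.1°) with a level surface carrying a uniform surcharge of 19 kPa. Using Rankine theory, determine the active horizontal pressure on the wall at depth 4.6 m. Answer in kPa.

34.7 kPa

K_a = (1 − sin φ)/(1 + sin φ) = 0.3060.
σ_v = γz + q = 20.5 × 4.6 + 19 = 113.3 kPa.
σ_h = K_a σ_v = 0.3060 × 113.3 = 34.67 kPa.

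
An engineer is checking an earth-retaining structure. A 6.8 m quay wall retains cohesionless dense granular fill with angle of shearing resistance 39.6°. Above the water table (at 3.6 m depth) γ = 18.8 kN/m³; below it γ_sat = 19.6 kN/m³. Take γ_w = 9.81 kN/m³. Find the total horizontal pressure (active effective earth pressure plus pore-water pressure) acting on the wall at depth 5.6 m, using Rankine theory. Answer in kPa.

38.9 kPa

K_a = (1 − sin φ)/(1 + sin φ) = 0.2214.
γ' = 19.6 − 9.81 = 9.790 kN/m³.
Effective vertical stress at 5.6 m: σ'_v = 18.8×3.6 + 9.790×2.00 = 87.26 kPa.
σ'_h = K_a σ'_v = 0.2214 × 87.26 = 19.32 kPa; u = γ_w × 2.00 = 19.62 kPa.
Total σ_h = 19.32 + 19.62 = 38.94 kPa.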